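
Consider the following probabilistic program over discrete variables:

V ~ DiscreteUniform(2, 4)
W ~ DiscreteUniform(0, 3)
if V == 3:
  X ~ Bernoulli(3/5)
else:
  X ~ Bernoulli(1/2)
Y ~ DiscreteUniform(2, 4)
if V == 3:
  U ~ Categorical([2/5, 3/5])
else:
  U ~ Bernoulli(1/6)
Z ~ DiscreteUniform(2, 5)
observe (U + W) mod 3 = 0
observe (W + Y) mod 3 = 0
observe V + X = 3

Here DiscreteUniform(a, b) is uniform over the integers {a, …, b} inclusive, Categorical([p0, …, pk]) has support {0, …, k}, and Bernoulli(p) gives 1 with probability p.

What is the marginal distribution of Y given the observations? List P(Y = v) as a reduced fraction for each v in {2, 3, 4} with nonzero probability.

Enumerate traces; 24 have nonzero weight after conditioning:
  (V=2, W=0, X=1, Y=3, U=0, Z=2) weight 5/1728
  (V=2, W=0, X=1, Y=3, U=0, Z=3) weight 5/1728
  (V=2, W=0, X=1, Y=3, U=0, Z=4) weight 5/1728
  (V=2, W=0, X=1, Y=3, U=0, Z=5) weight 5/1728
  (V=2, W=2, X=1, Y=4, U=1, Z=2) weight 1/1728
  (V=2, W=2, X=1, Y=4, U=1, Z=3) weight 1/1728
  (V=2, W=2, X=1, Y=4, U=1, Z=4) weight 1/1728
  (V=2, W=2, X=1, Y=4, U=1, Z=5) weight 1/1728
  … 16 more
Group by Y:
  weight(Y=3) = 173/5400
  weight(Y=4) = 97/10800
Total weight = 173/5400 + 97/10800 = 443/10800
P(Y=3 | obs) = 173/5400 / 443/10800 = 346/443
P(Y=4 | obs) = 97/10800 / 443/10800 = 97/443

P(Y=3) = 346/443, P(Y=4) = 97/443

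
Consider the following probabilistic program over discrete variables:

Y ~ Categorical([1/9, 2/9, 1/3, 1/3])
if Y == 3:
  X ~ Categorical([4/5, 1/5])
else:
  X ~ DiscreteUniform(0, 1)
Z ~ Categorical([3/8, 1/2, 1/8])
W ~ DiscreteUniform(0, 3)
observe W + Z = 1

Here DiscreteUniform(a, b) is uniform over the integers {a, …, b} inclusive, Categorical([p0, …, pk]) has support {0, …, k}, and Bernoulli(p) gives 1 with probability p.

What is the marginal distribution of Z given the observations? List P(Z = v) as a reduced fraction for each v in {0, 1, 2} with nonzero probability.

Enumerate traces; 16 have nonzero weight after conditioning:
  (Y=0, X=0, Z=0, W=1) weight 1/192
  (Y=0, X=0, Z=1, W=0) weight 1/144
  (Y=0, X=1, Z=0, W=1) weight 1/192
  (Y=0, X=1, Z=1, W=0) weight 1/144
  (Y=1, X=0, Z=0, W=1) weight 1/96
  (Y=1, X=0, Z=1, W=0) weight 1/72
  (Y=1, X=1, Z=0, W=1) weight 1/96
  (Y=1, X=1, Z=1, W=0) weight 1/72
  … 8 more
Group by Z:
  weight(Z=0) = 3/32
  weight(Z=1) = 1/8
Total weight = 3/32 + 1/8 = 7/32
P(Z=0 | obs) = 3/32 / 7/32 = 3/7
P(Z=1 | obs) = 1/8 / 7/32 = 4/7

P(Z=0) = 3/7, P(Z=1) = 4/7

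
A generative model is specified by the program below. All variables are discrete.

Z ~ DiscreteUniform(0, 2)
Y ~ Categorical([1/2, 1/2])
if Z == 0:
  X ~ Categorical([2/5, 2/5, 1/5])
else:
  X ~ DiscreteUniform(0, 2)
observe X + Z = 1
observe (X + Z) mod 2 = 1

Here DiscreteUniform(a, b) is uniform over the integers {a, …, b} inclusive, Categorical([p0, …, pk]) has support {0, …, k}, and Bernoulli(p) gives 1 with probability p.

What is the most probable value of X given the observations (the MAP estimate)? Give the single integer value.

argmax_v P(X = v | obs) = 1

Enumerate traces; 4 have nonzero weight after conditioning:
  (Z=0, Y=0, X=1) weight 1/15
  (Z=0, Y=1, X=1) weight 1/15
  (Z=1, Y=0, X=0) weight 1/18
  (Z=1, Y=1, X=0) weight 1/18
Group by X:
  weight(X=0) = 1/9
  weight(X=1) = 2/15
Total weight = 1/9 + 2/15 = 11/45
P(X=0 | obs) = 1/9 / 11/45 = 5/11
P(X=1 | obs) = 2/15 / 11/45 = 6/11
argmax = 1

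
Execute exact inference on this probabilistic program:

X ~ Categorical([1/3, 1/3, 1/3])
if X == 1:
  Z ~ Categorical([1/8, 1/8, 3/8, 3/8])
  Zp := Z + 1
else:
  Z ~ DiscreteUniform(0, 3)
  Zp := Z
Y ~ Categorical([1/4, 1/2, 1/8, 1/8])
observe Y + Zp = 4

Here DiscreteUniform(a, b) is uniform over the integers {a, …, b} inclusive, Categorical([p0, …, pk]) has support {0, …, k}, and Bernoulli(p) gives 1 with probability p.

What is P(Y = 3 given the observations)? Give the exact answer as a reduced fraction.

P(Y = 3 | obs) = 5/44

Enumerate traces; 10 have nonzero weight after conditioning:
  (X=0, Z=1, Y=3) weight 1/96
  (X=0, Z=2, Y=2) weight 1/96
  (X=0, Z=3, Y=1) weight 1/24
  (X=1, Z=0, Y=3) weight 1/192
  (X=1, Z=1, Y=2) weight 1/192
  (X=1, Z=2, Y=1) weight 1/16
  (X=1, Z=3, Y=0) weight 1/32
  (X=2, Z=1, Y=3) weight 1/96
  … 2 more
Group by Y:
  weight(Y=0) = 1/32
  weight(Y=1) = 7/48
  weight(Y=2) = 5/192
  weight(Y=3) = 5/192
Total weight = 1/32 + 7/48 + 5/192 + 5/192 = 11/48
P(Y=0 | obs) = 1/32 / 11/48 = 3/22
P(Y=1 | obs) = 7/48 / 11/48 = 7/11
P(Y=2 | obs) = 5/192 / 11/48 = 5/44
P(Y=3 | obs) = 5/192 / 11/48 = 5/44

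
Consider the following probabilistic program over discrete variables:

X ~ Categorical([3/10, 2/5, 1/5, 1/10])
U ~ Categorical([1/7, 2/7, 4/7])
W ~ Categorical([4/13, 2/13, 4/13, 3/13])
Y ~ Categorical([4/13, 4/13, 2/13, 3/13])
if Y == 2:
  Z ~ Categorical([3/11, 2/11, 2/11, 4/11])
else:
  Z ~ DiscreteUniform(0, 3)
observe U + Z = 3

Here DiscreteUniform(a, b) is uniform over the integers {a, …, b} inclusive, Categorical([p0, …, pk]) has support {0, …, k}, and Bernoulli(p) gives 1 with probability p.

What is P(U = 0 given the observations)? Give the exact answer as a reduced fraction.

Enumerate traces; 192 have nonzero weight after conditioning:
  (X=0, U=0, W=0, Y=0, Z=3) weight 6/5915
  (X=0, U=0, W=0, Y=1, Z=3) weight 6/5915
  (X=0, U=0, W=0, Y=2, Z=3) weight 48/65065
  (X=0, U=0, W=0, Y=3, Z=3) weight 9/11830
  (X=0, U=0, W=1, Y=0, Z=3) weight 3/5915
  (X=0, U=0, W=1, Y=1, Z=3) weight 3/5915
  (X=0, U=0, W=1, Y=2, Z=3) weight 24/65065
  (X=0, U=0, W=1, Y=3, Z=3) weight 9/23660
  (X=0, U=1, W=0, Y=0, Z=2) weight 12/5915
  (X=0, U=2, W=0, Y=0, Z=1) weight 24/5915
  … 182 more
Group by U:
  weight(U=0) = 153/4004
  weight(U=1) = 137/2002
  weight(U=2) = 137/1001
Total weight = 153/4004 + 137/2002 + 137/1001 = 75/308
P(U=0 | obs) = 153/4004 / 75/308 = 51/325
P(U=1 | obs) = 137/2002 / 75/308 = 274/975
P(U=2 | obs) = 137/1001 / 75/308 = 548/975

P(U = 0 | obs) = 51/325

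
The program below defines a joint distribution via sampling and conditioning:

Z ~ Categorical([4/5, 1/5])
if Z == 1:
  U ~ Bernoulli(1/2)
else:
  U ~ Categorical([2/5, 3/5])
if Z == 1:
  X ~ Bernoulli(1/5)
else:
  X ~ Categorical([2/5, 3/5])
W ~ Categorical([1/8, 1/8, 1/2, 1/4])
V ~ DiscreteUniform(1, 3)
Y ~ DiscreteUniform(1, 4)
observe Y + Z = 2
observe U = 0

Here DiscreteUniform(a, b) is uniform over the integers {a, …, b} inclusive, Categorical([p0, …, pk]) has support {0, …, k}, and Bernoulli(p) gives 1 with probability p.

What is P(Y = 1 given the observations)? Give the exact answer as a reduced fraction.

Enumerate traces; 48 have nonzero weight after conditioning:
  (Z=0, U=0, X=0, W=0, V=1, Y=2) weight 1/750
  (Z=0, U=0, X=0, W=0, V=2, Y=2) weight 1/750
  (Z=0, U=0, X=0, W=0, V=3, Y=2) weight 1/750
  (Z=0, U=0, X=0, W=1, V=1, Y=2) weight 1/750
  (Z=0, U=0, X=0, W=1, V=2, Y=2) weight 1/750
  (Z=0, U=0, X=0, W=1, V=3, Y=2) weight 1/750
  (Z=0, U=0, X=0, W=2, V=1, Y=2) weight 2/375
  (Z=0, U=0, X=0, W=2, V=2, Y=2) weight 2/375
  (Z=1, U=0, X=0, W=0, V=1, Y=1) weight 1/1200
  … 39 more
Group by Y:
  weight(Y=1) = 1/40
  weight(Y=2) = 2/25
Total weight = 1/40 + 2/25 = 21/200
P(Y=1 | obs) = 1/40 / 21/200 = 5/21
P(Y=2 | obs) = 2/25 / 21/200 = 16/21

P(Y = 1 | obs) = 5/21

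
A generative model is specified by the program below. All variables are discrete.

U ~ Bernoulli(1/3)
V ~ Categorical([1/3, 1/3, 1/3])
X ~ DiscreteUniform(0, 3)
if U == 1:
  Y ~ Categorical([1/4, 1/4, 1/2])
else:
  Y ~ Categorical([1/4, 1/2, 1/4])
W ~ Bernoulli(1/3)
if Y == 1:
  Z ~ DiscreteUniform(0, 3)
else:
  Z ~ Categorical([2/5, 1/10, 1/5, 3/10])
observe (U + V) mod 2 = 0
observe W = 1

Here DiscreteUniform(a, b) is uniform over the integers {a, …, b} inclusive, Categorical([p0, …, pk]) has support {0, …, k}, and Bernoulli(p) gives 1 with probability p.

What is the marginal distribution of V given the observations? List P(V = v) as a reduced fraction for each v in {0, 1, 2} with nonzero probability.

Enumerate traces; 144 have nonzero weight after conditioning:
  (U=0, V=0, X=0, Y=0, W=1, Z=0) weight 1/540
  (U=0, V=0, X=0, Y=0, W=1, Z=1) weight 1/2160
  (U=0, V=0, X=0, Y=0, W=1, Z=2) weight 1/1080
  (U=0, V=0, X=0, Y=0, W=1, Z=3) weight 1/720
  (U=0, V=0, X=0, Y=1, W=1, Z=0) weight 1/432
  (U=0, V=0, X=0, Y=1, W=1, Z=1) weight 1/432
  (U=0, V=0, X=0, Y=1, W=1, Z=2) weight 1/432
  (U=0, V=0, X=0, Y=1, W=1, Z=3) weight 1/432
  (U=0, V=2, X=0, Y=0, W=1, Z=0) weight 1/540
  (U=1, V=1, X=0, Y=0, W=1, Z=0) weight 1/1080
  … 134 more
Group by V:
  weight(V=0) = 2/27
  weight(V=1) = 1/27
  weight(V=2) = 2/27
Total weight = 2/27 + 1/27 + 2/27 = 5/27
P(V=0 | obs) = 2/27 / 5/27 = 2/5
P(V=1 | obs) = 1/27 / 5/27 = 1/5
P(V=2 | obs) = 2/27 / 5/27 = 2/5

P(V=0) = 2/5, P(V=1) = 1/5, P(V=2) = 2/5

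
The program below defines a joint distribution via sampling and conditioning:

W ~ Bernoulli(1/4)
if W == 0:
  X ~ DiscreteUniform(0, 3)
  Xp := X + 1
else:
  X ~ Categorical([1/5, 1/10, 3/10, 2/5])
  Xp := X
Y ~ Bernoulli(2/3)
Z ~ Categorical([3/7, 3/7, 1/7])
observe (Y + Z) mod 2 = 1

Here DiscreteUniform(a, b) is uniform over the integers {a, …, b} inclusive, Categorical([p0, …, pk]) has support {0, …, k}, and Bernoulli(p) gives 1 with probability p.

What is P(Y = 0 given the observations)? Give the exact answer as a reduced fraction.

P(Y = 0 | obs) = 3/11

Enumerate traces; 24 have nonzero weight after conditioning:
  (W=0, X=0, Y=0, Z=1) weight 3/112
  (W=0, X=0, Y=1, Z=0) weight 3/56
  (W=0, X=0, Y=1, Z=2) weight 1/56
  (W=0, X=1, Y=0, Z=1) weight 3/112
  (W=0, X=1, Y=1, Z=0) weight 3/56
  (W=0, X=1, Y=1, Z=2) weight 1/56
  (W=0, X=2, Y=0, Z=1) weight 3/112
  (W=0, X=2, Y=1, Z=0) weight 3/56
  … 16 more
Group by Y:
  weight(Y=0) = 1/7
  weight(Y=1) = 8/21
Total weight = 1/7 + 8/21 = 11/21
P(Y=0 | obs) = 1/7 / 11/21 = 3/11
P(Y=1 | obs) = 8/21 / 11/21 = 8/11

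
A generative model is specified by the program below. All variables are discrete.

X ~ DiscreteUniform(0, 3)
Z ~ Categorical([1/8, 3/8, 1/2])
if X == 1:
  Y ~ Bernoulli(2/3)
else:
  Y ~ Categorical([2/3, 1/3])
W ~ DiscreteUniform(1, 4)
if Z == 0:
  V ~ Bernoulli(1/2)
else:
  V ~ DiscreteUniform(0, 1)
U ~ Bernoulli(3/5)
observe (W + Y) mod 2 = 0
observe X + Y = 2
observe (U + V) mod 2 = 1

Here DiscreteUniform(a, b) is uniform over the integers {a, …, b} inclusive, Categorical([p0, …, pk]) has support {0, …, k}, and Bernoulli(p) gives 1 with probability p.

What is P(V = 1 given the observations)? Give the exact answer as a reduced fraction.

Enumerate traces; 24 have nonzero weight after conditioning:
  (X=1, Z=0, Y=1, W=1, V=0, U=1) weight 1/640
  (X=1, Z=0, Y=1, W=1, V=1, U=0) weight 1/960
  (X=1, Z=0, Y=1, W=3, V=0, U=1) weight 1/640
  (X=1, Z=0, Y=1, W=3, V=1, U=0) weight 1/960
  (X=1, Z=1, Y=1, W=1, V=0, U=1) weight 3/640
  (X=1, Z=1, Y=1, W=1, V=1, U=0) weight 1/320
  (X=1, Z=1, Y=1, W=3, V=0, U=1) weight 3/640
  (X=1, Z=1, Y=1, W=3, V=1, U=0) weight 1/320
  … 16 more
Group by V:
  weight(V=0) = 1/20
  weight(V=1) = 1/30
Total weight = 1/20 + 1/30 = 1/12
P(V=0 | obs) = 1/20 / 1/12 = 3/5
P(V=1 | obs) = 1/30 / 1/12 = 2/5

P(V = 1 | obs) = 2/5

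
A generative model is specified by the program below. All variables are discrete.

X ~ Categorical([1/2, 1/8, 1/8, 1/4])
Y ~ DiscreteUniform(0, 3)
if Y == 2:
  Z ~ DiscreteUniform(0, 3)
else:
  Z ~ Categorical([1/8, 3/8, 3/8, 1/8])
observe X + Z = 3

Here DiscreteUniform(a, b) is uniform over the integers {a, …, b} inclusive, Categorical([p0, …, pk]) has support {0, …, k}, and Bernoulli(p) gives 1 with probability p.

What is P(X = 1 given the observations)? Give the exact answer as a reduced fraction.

Enumerate traces; 16 have nonzero weight after conditioning:
  (X=0, Y=0, Z=3) weight 1/64
  (X=0, Y=1, Z=3) weight 1/64
  (X=0, Y=2, Z=3) weight 1/32
  (X=0, Y=3, Z=3) weight 1/64
  (X=1, Y=0, Z=2) weight 3/256
  (X=1, Y=1, Z=2) weight 3/256
  (X=1, Y=2, Z=2) weight 1/128
  (X=1, Y=3, Z=2) weight 3/256
  (X=2, Y=0, Z=1) weight 3/256
  (X=3, Y=0, Z=0) weight 1/128
  … 6 more
Group by X:
  weight(X=0) = 5/64
  weight(X=1) = 11/256
  weight(X=2) = 11/256
  weight(X=3) = 5/128
Total weight = 5/64 + 11/256 + 11/256 + 5/128 = 13/64
P(X=0 | obs) = 5/64 / 13/64 = 5/13
P(X=1 | obs) = 11/256 / 13/64 = 11/52
P(X=2 | obs) = 11/256 / 13/64 = 11/52
P(X=3 | obs) = 5/128 / 13/64 = 5/26

P(X = 1 | obs) = 11/52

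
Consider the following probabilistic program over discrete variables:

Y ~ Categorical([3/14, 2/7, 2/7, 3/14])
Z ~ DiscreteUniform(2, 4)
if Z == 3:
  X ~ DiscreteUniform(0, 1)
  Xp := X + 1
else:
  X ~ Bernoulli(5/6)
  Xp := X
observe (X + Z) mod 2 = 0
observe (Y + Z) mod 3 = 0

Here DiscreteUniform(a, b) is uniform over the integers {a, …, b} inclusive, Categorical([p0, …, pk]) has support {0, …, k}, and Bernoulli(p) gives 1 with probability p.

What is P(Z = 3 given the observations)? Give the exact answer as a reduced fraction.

P(Z = 3 | obs) = 9/13

Enumerate traces; 4 have nonzero weight after conditioning:
  (Y=0, Z=3, X=1) weight 1/28
  (Y=1, Z=2, X=0) weight 1/63
  (Y=2, Z=4, X=0) weight 1/63
  (Y=3, Z=3, X=1) weight 1/28
Group by Z:
  weight(Z=2) = 1/63
  weight(Z=3) = 1/14
  weight(Z=4) = 1/63
Total weight = 1/63 + 1/14 + 1/63 = 13/126
P(Z=2 | obs) = 1/63 / 13/126 = 2/13
P(Z=3 | obs) = 1/14 / 13/126 = 9/13
P(Z=4 | obs) = 1/63 / 13/126 = 2/13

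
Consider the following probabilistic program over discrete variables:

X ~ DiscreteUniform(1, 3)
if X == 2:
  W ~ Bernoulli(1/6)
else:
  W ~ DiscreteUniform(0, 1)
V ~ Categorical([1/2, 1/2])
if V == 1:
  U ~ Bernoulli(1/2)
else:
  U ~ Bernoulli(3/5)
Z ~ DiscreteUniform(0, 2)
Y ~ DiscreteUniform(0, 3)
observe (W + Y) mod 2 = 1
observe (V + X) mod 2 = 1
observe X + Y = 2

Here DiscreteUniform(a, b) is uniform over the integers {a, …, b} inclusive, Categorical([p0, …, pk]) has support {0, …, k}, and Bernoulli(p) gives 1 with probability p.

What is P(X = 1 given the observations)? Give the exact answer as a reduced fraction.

Enumerate traces; 12 have nonzero weight after conditioning:
  (X=1, W=0, V=0, U=0, Z=0, Y=1) weight 1/360
  (X=1, W=0, V=0, U=0, Z=1, Y=1) weight 1/360
  (X=1, W=0, V=0, U=0, Z=2, Y=1) weight 1/360
  (X=1, W=0, V=0, U=1, Z=0, Y=1) weight 1/240
  (X=1, W=0, V=0, U=1, Z=1, Y=1) weight 1/240
  (X=1, W=0, V=0, U=1, Z=2, Y=1) weight 1/240
  (X=2, W=1, V=1, U=0, Z=0, Y=0) weight 1/864
  (X=2, W=1, V=1, U=0, Z=1, Y=0) weight 1/864
  … 4 more
Group by X:
  weight(X=1) = 1/48
  weight(X=2) = 1/144
Total weight = 1/48 + 1/144 = 1/36
P(X=1 | obs) = 1/48 / 1/36 = 3/4
P(X=2 | obs) = 1/144 / 1/36 = 1/4

P(X = 1 | obs) = 3/4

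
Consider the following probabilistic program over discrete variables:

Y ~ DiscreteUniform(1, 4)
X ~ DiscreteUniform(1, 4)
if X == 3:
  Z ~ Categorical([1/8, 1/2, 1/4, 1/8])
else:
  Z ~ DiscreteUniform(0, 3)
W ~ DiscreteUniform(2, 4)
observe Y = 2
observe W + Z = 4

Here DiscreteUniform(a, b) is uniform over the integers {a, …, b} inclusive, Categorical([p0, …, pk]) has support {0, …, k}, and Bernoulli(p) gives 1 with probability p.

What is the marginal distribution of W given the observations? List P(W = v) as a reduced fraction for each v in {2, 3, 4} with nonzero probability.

Enumerate traces; 12 have nonzero weight after conditioning:
  (Y=2, X=1, Z=0, W=4) weight 1/192
  (Y=2, X=1, Z=1, W=3) weight 1/192
  (Y=2, X=1, Z=2, W=2) weight 1/192
  (Y=2, X=2, Z=0, W=4) weight 1/192
  (Y=2, X=2, Z=1, W=3) weight 1/192
  (Y=2, X=2, Z=2, W=2) weight 1/192
  (Y=2, X=3, Z=0, W=4) weight 1/384
  (Y=2, X=3, Z=1, W=3) weight 1/96
  … 4 more
Group by W:
  weight(W=2) = 1/48
  weight(W=3) = 5/192
  weight(W=4) = 7/384
Total weight = 1/48 + 5/192 + 7/384 = 25/384
P(W=2 | obs) = 1/48 / 25/384 = 8/25
P(W=3 | obs) = 5/192 / 25/384 = 2/5
P(W=4 | obs) = 7/384 / 25/384 = 7/25

P(W=2) = 8/25, P(W=3) = 2/5, P(W=4) = 7/25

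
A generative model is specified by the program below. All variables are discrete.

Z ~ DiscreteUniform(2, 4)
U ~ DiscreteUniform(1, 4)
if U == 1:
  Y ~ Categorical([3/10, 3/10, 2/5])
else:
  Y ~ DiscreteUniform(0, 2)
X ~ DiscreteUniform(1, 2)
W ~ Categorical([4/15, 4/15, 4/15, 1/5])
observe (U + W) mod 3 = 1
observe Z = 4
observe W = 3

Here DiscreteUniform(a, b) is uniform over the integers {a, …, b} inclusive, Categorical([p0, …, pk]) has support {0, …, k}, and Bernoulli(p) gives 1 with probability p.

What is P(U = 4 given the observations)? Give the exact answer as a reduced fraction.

Enumerate traces; 12 have nonzero weight after conditioning:
  (Z=4, U=1, Y=0, X=1, W=3) weight 1/400
  (Z=4, U=1, Y=0, X=2, W=3) weight 1/400
  (Z=4, U=1, Y=1, X=1, W=3) weight 1/400
  (Z=4, U=1, Y=1, X=2, W=3) weight 1/400
  (Z=4, U=1, Y=2, X=1, W=3) weight 1/300
  (Z=4, U=1, Y=2, X=2, W=3) weight 1/300
  (Z=4, U=4, Y=0, X=1, W=3) weight 1/360
  (Z=4, U=4, Y=0, X=2, W=3) weight 1/360
  … 4 more
Group by U:
  weight(U=1) = 1/60
  weight(U=4) = 1/60
Total weight = 1/60 + 1/60 = 1/30
P(U=1 | obs) = 1/60 / 1/30 = 1/2
P(U=4 | obs) = 1/60 / 1/30 = 1/2

P(U = 4 | obs) = 1/2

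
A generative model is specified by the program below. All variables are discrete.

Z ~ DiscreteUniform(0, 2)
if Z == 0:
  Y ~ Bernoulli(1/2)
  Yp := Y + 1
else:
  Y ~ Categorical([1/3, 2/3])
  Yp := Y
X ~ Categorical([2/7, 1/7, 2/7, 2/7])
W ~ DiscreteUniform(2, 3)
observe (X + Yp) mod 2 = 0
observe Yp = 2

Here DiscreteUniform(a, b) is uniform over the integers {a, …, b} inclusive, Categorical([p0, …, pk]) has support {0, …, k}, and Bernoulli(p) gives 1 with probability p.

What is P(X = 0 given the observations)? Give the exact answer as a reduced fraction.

P(X = 0 | obs) = 1/2

Enumerate traces; 4 have nonzero weight after conditioning:
  (Z=0, Y=1, X=0, W=2) weight 1/42
  (Z=0, Y=1, X=0, W=3) weight 1/42
  (Z=0, Y=1, X=2, W=2) weight 1/42
  (Z=0, Y=1, X=2, W=3) weight 1/42
Group by X:
  weight(X=0) = 1/21
  weight(X=2) = 1/21
Total weight = 1/21 + 1/21 = 2/21
P(X=0 | obs) = 1/21 / 2/21 = 1/2
P(X=2 | obs) = 1/21 / 2/21 = 1/2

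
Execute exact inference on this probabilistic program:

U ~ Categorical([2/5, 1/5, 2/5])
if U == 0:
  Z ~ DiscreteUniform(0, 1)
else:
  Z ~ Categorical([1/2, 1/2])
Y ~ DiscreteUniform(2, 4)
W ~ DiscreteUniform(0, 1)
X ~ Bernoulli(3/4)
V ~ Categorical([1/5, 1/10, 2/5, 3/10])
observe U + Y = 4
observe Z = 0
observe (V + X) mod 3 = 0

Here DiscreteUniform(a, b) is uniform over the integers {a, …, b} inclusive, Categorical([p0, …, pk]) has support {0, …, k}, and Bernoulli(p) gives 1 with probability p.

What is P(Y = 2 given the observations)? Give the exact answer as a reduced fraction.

Enumerate traces; 18 have nonzero weight after conditioning:
  (U=0, Z=0, Y=4, W=0, X=0, V=0) weight 1/600
  (U=0, Z=0, Y=4, W=0, X=0, V=3) weight 1/400
  (U=0, Z=0, Y=4, W=0, X=1, V=2) weight 1/100
  (U=0, Z=0, Y=4, W=1, X=0, V=0) weight 1/600
  (U=0, Z=0, Y=4, W=1, X=0, V=3) weight 1/400
  (U=0, Z=0, Y=4, W=1, X=1, V=2) weight 1/100
  (U=1, Z=0, Y=3, W=0, X=0, V=0) weight 1/1200
  (U=1, Z=0, Y=3, W=0, X=0, V=3) weight 1/800
  (U=2, Z=0, Y=2, W=0, X=0, V=0) weight 1/600
  … 9 more
Group by Y:
  weight(Y=2) = 17/600
  weight(Y=3) = 17/1200
  weight(Y=4) = 17/600
Total weight = 17/600 + 17/1200 + 17/600 = 17/240
P(Y=2 | obs) = 17/600 / 17/240 = 2/5
P(Y=3 | obs) = 17/1200 / 17/240 = 1/5
P(Y=4 | obs) = 17/600 / 17/240 = 2/5

P(Y = 2 | obs) = 2/5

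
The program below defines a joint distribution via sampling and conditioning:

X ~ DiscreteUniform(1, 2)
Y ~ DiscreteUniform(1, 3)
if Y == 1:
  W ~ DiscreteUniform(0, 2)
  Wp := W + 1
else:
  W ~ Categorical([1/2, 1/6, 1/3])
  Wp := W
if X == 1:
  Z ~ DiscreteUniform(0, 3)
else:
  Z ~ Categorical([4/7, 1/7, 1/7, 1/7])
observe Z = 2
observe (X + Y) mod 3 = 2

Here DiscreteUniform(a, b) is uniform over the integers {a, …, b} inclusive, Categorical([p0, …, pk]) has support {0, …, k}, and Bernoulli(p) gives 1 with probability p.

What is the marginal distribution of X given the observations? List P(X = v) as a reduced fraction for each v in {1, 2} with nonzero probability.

Enumerate traces; 6 have nonzero weight after conditioning:
  (X=1, Y=1, W=0, Z=2) weight 1/72
  (X=1, Y=1, W=1, Z=2) weight 1/72
  (X=1, Y=1, W=2, Z=2) weight 1/72
  (X=2, Y=3, W=0, Z=2) weight 1/84
  (X=2, Y=3, W=1, Z=2) weight 1/252
  (X=2, Y=3, W=2, Z=2) weight 1/126
Group by X:
  weight(X=1) = 1/24
  weight(X=2) = 1/42
Total weight = 1/24 + 1/42 = 11/168
P(X=1 | obs) = 1/24 / 11/168 = 7/11
P(X=2 | obs) = 1/42 / 11/168 = 4/11

P(X=1) = 7/11, P(X=2) = 4/11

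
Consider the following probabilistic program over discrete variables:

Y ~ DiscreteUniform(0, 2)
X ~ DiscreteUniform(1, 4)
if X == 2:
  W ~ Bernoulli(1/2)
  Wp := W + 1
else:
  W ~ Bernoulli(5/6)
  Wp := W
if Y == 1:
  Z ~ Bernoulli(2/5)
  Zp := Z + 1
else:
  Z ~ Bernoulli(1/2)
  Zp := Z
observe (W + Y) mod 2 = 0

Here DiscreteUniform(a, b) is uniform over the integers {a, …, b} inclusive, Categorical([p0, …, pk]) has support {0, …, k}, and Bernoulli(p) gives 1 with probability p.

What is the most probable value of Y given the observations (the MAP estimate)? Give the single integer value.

Enumerate traces; 24 have nonzero weight after conditioning:
  (Y=0, X=1, W=0, Z=0) weight 1/144
  (Y=0, X=1, W=0, Z=1) weight 1/144
  (Y=0, X=2, W=0, Z=0) weight 1/48
  (Y=0, X=2, W=0, Z=1) weight 1/48
  (Y=0, X=3, W=0, Z=0) weight 1/144
  (Y=0, X=3, W=0, Z=1) weight 1/144
  (Y=0, X=4, W=0, Z=0) weight 1/144
  (Y=0, X=4, W=0, Z=1) weight 1/144
  (Y=1, X=1, W=1, Z=0) weight 1/24
  (Y=2, X=1, W=0, Z=0) weight 1/144
  … 14 more
Group by Y:
  weight(Y=0) = 1/12
  weight(Y=1) = 1/4
  weight(Y=2) = 1/12
Total weight = 1/12 + 1/4 + 1/12 = 5/12
P(Y=0 | obs) = 1/12 / 5/12 = 1/5
P(Y=1 | obs) = 1/4 / 5/12 = 3/5
P(Y=2 | obs) = 1/12 / 5/12 = 1/5
argmax = 1

argmax_v P(Y = v | obs) = 1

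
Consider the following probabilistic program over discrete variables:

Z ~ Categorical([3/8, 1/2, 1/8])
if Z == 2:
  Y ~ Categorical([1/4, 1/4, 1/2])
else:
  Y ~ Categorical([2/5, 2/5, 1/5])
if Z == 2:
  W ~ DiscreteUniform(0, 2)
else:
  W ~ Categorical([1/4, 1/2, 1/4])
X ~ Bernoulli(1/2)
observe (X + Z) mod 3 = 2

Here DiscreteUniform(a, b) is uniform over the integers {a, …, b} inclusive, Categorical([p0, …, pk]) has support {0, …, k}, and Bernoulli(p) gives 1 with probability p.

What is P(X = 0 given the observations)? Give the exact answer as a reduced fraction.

P(X = 0 | obs) = 1/5

Enumerate traces; 18 have nonzero weight after conditioning:
  (Z=1, Y=0, W=0, X=1) weight 1/40
  (Z=1, Y=0, W=1, X=1) weight 1/20
  (Z=1, Y=0, W=2, X=1) weight 1/40
  (Z=1, Y=1, W=0, X=1) weight 1/40
  (Z=1, Y=1, W=1, X=1) weight 1/20
  (Z=1, Y=1, W=2, X=1) weight 1/40
  (Z=1, Y=2, W=0, X=1) weight 1/80
  (Z=1, Y=2, W=1, X=1) weight 1/40
  (Z=2, Y=0, W=0, X=0) weight 1/192
  … 9 more
Group by X:
  weight(X=0) = 1/16
  weight(X=1) = 1/4
Total weight = 1/16 + 1/4 = 5/16
P(X=0 | obs) = 1/16 / 5/16 = 1/5
P(X=1 | obs) = 1/4 / 5/16 = 4/5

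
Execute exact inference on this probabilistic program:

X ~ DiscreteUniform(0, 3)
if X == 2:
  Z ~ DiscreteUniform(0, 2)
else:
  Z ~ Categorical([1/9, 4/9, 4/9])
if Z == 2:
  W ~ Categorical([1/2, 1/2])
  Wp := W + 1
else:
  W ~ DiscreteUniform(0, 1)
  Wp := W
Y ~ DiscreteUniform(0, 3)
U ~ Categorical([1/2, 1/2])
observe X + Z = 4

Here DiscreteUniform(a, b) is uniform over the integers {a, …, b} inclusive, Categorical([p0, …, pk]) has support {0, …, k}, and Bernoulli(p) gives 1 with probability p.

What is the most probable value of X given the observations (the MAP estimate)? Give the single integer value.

Enumerate traces; 32 have nonzero weight after conditioning:
  (X=2, Z=2, W=0, Y=0, U=0) weight 1/192
  (X=2, Z=2, W=0, Y=0, U=1) weight 1/192
  (X=2, Z=2, W=0, Y=1, U=0) weight 1/192
  (X=2, Z=2, W=0, Y=1, U=1) weight 1/192
  (X=2, Z=2, W=0, Y=2, U=0) weight 1/192
  (X=2, Z=2, W=0, Y=2, U=1) weight 1/192
  (X=2, Z=2, W=0, Y=3, U=0) weight 1/192
  (X=2, Z=2, W=0, Y=3, U=1) weight 1/192
  (X=3, Z=1, W=0, Y=0, U=0) weight 1/144
  … 23 more
Group by X:
  weight(X=2) = 1/12
  weight(X=3) = 1/9
Total weight = 1/12 + 1/9 = 7/36
P(X=2 | obs) = 1/12 / 7/36 = 3/7
P(X=3 | obs) = 1/9 / 7/36 = 4/7
argmax = 3

argmax_v P(X = v | obs) = 3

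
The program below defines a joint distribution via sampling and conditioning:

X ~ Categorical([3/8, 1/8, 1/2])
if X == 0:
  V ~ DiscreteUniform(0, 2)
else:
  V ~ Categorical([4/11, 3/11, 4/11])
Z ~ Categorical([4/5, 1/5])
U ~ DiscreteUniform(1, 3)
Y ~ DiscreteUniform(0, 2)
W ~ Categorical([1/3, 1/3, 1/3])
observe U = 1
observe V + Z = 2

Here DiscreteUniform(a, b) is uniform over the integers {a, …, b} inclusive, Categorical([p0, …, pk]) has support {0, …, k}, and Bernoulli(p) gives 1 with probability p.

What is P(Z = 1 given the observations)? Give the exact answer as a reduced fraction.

Enumerate traces; 54 have nonzero weight after conditioning:
  (X=0, V=1, Z=1, U=1, Y=0, W=0) weight 1/1080
  (X=0, V=1, Z=1, U=1, Y=0, W=1) weight 1/1080
  (X=0, V=1, Z=1, U=1, Y=0, W=2) weight 1/1080
  (X=0, V=1, Z=1, U=1, Y=1, W=0) weight 1/1080
  (X=0, V=1, Z=1, U=1, Y=1, W=1) weight 1/1080
  (X=0, V=1, Z=1, U=1, Y=1, W=2) weight 1/1080
  (X=0, V=1, Z=1, U=1, Y=2, W=0) weight 1/1080
  (X=0, V=1, Z=1, U=1, Y=2, W=1) weight 1/1080
  (X=0, V=2, Z=0, U=1, Y=0, W=0) weight 1/270
  … 45 more
Group by Z:
  weight(Z=0) = 31/330
  weight(Z=1) = 13/660
Total weight = 31/330 + 13/660 = 5/44
P(Z=0 | obs) = 31/330 / 5/44 = 62/75
P(Z=1 | obs) = 13/660 / 5/44 = 13/75

P(Z = 1 | obs) = 13/75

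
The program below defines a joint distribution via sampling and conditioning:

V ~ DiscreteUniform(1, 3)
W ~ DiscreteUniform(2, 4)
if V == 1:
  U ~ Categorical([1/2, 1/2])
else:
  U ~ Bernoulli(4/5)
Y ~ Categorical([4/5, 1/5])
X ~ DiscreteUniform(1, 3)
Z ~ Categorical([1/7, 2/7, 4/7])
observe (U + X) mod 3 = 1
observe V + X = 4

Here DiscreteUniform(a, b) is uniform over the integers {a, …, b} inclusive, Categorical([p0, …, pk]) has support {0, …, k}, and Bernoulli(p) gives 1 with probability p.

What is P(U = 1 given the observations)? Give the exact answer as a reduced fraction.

P(U = 1 | obs) = 5/7

Enumerate traces; 36 have nonzero weight after conditioning:
  (V=1, W=2, U=1, Y=0, X=3, Z=0) weight 2/945
  (V=1, W=2, U=1, Y=0, X=3, Z=1) weight 4/945
  (V=1, W=2, U=1, Y=0, X=3, Z=2) weight 8/945
  (V=1, W=2, U=1, Y=1, X=3, Z=0) weight 1/1890
  (V=1, W=2, U=1, Y=1, X=3, Z=1) weight 1/945
  (V=1, W=2, U=1, Y=1, X=3, Z=2) weight 2/945
  (V=1, W=3, U=1, Y=0, X=3, Z=0) weight 2/945
  (V=1, W=3, U=1, Y=0, X=3, Z=1) weight 4/945
  (V=3, W=2, U=0, Y=0, X=1, Z=0) weight 4/4725
  … 27 more
Group by U:
  weight(U=0) = 1/45
  weight(U=1) = 1/18
Total weight = 1/45 + 1/18 = 7/90
P(U=0 | obs) = 1/45 / 7/90 = 2/7
P(U=1 | obs) = 1/18 / 7/90 = 5/7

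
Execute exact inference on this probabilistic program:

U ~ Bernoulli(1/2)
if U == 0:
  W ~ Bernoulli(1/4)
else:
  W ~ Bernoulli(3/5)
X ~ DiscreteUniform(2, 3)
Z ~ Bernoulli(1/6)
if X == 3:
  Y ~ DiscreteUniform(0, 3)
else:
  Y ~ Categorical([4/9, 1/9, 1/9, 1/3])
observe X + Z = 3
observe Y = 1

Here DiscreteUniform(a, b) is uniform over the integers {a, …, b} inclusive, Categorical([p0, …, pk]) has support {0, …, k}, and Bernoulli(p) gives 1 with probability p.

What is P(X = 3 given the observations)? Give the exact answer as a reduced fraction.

P(X = 3 | obs) = 45/49

Enumerate traces; 8 have nonzero weight after conditioning:
  (U=0, W=0, X=2, Z=1, Y=1) weight 1/288
  (U=0, W=0, X=3, Z=0, Y=1) weight 5/128
  (U=0, W=1, X=2, Z=1, Y=1) weight 1/864
  (U=0, W=1, X=3, Z=0, Y=1) weight 5/384
  (U=1, W=0, X=2, Z=1, Y=1) weight 1/540
  (U=1, W=0, X=3, Z=0, Y=1) weight 1/48
  (U=1, W=1, X=2, Z=1, Y=1) weight 1/360
  (U=1, W=1, X=3, Z=0, Y=1) weight 1/32
Group by X:
  weight(X=2) = 1/108
  weight(X=3) = 5/48
Total weight = 1/108 + 5/48 = 49/432
P(X=2 | obs) = 1/108 / 49/432 = 4/49
P(X=3 | obs) = 5/48 / 49/432 = 45/49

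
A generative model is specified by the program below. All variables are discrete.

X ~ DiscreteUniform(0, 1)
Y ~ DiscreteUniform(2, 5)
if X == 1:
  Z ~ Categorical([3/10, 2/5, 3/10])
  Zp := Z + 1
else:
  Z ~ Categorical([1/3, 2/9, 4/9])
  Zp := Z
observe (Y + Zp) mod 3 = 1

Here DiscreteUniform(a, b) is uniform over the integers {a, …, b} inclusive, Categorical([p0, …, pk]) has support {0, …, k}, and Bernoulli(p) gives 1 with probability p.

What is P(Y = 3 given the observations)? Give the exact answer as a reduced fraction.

P(Y = 3 | obs) = 47/256

Enumerate traces; 8 have nonzero weight after conditioning:
  (X=0, Y=2, Z=2) weight 1/18
  (X=0, Y=3, Z=1) weight 1/36
  (X=0, Y=4, Z=0) weight 1/24
  (X=0, Y=5, Z=2) weight 1/18
  (X=1, Y=2, Z=1) weight 1/20
  (X=1, Y=3, Z=0) weight 3/80
  (X=1, Y=4, Z=2) weight 3/80
  (X=1, Y=5, Z=1) weight 1/20
Group by Y:
  weight(Y=2) = 19/180
  weight(Y=3) = 47/720
  weight(Y=4) = 19/240
  weight(Y=5) = 19/180
Total weight = 19/180 + 47/720 + 19/240 + 19/180 = 16/45
P(Y=2 | obs) = 19/180 / 16/45 = 19/64
P(Y=3 | obs) = 47/720 / 16/45 = 47/256
P(Y=4 | obs) = 19/240 / 16/45 = 57/256
P(Y=5 | obs) = 19/180 / 16/45 = 19/64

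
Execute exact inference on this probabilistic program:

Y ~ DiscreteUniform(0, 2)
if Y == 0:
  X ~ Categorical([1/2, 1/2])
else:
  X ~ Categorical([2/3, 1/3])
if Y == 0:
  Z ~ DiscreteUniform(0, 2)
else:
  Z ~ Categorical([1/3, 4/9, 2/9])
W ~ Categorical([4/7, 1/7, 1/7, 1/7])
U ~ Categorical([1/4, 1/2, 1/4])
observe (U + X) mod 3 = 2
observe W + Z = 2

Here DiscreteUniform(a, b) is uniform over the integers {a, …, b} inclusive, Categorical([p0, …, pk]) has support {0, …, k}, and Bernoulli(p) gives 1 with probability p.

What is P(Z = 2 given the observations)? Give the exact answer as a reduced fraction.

Enumerate traces; 18 have nonzero weight after conditioning:
  (Y=0, X=0, Z=0, W=2, U=2) weight 1/504
  (Y=0, X=0, Z=1, W=1, U=2) weight 1/504
  (Y=0, X=0, Z=2, W=0, U=2) weight 1/126
  (Y=0, X=1, Z=0, W=2, U=1) weight 1/252
  (Y=0, X=1, Z=1, W=1, U=1) weight 1/252
  (Y=0, X=1, Z=2, W=0, U=1) weight 1/63
  (Y=1, X=0, Z=0, W=2, U=2) weight 1/378
  (Y=1, X=0, Z=1, W=1, U=2) weight 2/567
  … 10 more
Group by Z:
  weight(Z=0) = 25/1512
  weight(Z=1) = 13/648
  weight(Z=2) = 59/1134
Total weight = 25/1512 + 13/648 + 59/1134 = 67/756
P(Z=0 | obs) = 25/1512 / 67/756 = 25/134
P(Z=1 | obs) = 13/648 / 67/756 = 91/402
P(Z=2 | obs) = 59/1134 / 67/756 = 118/201

P(Z = 2 | obs) = 118/201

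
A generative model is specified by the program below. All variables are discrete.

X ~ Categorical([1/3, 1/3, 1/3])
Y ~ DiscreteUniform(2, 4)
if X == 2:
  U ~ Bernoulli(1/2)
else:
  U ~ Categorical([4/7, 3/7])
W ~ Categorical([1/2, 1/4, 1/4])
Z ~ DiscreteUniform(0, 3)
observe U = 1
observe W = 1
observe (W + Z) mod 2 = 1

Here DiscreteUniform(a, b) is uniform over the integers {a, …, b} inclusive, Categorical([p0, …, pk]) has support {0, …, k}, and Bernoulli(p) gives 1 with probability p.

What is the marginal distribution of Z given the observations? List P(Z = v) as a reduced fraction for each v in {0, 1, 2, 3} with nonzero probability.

P(Z=0) = 1/2, P(Z=2) = 1/2

Enumerate traces; 18 have nonzero weight after conditioning:
  (X=0, Y=2, U=1, W=1, Z=0) weight 1/336
  (X=0, Y=2, U=1, W=1, Z=2) weight 1/336
  (X=0, Y=3, U=1, W=1, Z=0) weight 1/336
  (X=0, Y=3, U=1, W=1, Z=2) weight 1/336
  (X=0, Y=4, U=1, W=1, Z=0) weight 1/336
  (X=0, Y=4, U=1, W=1, Z=2) weight 1/336
  (X=1, Y=2, U=1, W=1, Z=0) weight 1/336
  (X=1, Y=2, U=1, W=1, Z=2) weight 1/336
  … 10 more
Group by Z:
  weight(Z=0) = 19/672
  weight(Z=2) = 19/672
Total weight = 19/672 + 19/672 = 19/336
P(Z=0 | obs) = 19/672 / 19/336 = 1/2
P(Z=2 | obs) = 19/672 / 19/336 = 1/2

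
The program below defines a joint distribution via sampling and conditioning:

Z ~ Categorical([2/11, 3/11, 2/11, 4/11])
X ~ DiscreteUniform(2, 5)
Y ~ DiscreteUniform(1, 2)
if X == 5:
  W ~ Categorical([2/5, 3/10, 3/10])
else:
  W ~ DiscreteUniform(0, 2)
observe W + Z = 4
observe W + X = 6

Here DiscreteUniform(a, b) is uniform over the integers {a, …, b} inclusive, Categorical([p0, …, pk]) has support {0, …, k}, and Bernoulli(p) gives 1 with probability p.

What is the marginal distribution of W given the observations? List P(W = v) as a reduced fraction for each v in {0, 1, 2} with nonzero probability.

Enumerate traces; 4 have nonzero weight after conditioning:
  (Z=2, X=4, Y=1, W=2) weight 1/132
  (Z=2, X=4, Y=2, W=2) weight 1/132
  (Z=3, X=5, Y=1, W=1) weight 3/220
  (Z=3, X=5, Y=2, W=1) weight 3/220
Group by W:
  weight(W=1) = 3/110
  weight(W=2) = 1/66
Total weight = 3/110 + 1/66 = 7/165
P(W=1 | obs) = 3/110 / 7/165 = 9/14
P(W=2 | obs) = 1/66 / 7/165 = 5/14

P(W=1) = 9/14, P(W=2) = 5/14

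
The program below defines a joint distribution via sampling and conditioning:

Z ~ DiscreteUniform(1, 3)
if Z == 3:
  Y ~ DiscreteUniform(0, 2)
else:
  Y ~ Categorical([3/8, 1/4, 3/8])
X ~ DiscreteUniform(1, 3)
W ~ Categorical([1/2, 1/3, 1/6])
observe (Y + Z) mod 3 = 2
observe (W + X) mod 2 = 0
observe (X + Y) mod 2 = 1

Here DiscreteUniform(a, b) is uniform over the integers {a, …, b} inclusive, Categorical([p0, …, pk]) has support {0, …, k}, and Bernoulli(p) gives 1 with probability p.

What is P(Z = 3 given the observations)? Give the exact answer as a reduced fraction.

P(Z = 3 | obs) = 8/23

Enumerate traces; 6 have nonzero weight after conditioning:
  (Z=1, Y=1, X=2, W=0) weight 1/72
  (Z=1, Y=1, X=2, W=2) weight 1/216
  (Z=2, Y=0, X=1, W=1) weight 1/72
  (Z=2, Y=0, X=3, W=1) weight 1/72
  (Z=3, Y=2, X=1, W=1) weight 1/81
  (Z=3, Y=2, X=3, W=1) weight 1/81
Group by Z:
  weight(Z=1) = 1/54
  weight(Z=2) = 1/36
  weight(Z=3) = 2/81
Total weight = 1/54 + 1/36 + 2/81 = 23/324
P(Z=1 | obs) = 1/54 / 23/324 = 6/23
P(Z=2 | obs) = 1/36 / 23/324 = 9/23
P(Z=3 | obs) = 2/81 / 23/324 = 8/23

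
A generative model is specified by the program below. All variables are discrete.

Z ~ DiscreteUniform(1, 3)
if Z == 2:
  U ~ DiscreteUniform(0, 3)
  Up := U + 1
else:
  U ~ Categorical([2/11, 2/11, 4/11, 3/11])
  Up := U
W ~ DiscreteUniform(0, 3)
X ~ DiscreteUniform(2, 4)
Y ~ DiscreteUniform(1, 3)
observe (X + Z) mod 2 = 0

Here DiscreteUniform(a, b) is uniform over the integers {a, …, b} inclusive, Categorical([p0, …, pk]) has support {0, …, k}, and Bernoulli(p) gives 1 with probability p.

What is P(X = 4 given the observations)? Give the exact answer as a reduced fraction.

Enumerate traces; 192 have nonzero weight after conditioning:
  (Z=1, U=0, W=0, X=3, Y=1) weight 1/594
  (Z=1, U=0, W=0, X=3, Y=2) weight 1/594
  (Z=1, U=0, W=0, X=3, Y=3) weight 1/594
  (Z=1, U=0, W=1, X=3, Y=1) weight 1/594
  (Z=1, U=0, W=1, X=3, Y=2) weight 1/594
  (Z=1, U=0, W=1, X=3, Y=3) weight 1/594
  (Z=1, U=0, W=2, X=3, Y=1) weight 1/594
  (Z=1, U=0, W=2, X=3, Y=2) weight 1/594
  (Z=2, U=0, W=0, X=2, Y=1) weight 1/432
  (Z=2, U=0, W=0, X=4, Y=1) weight 1/432
  … 182 more
Group by X:
  weight(X=2) = 1/9
  weight(X=3) = 2/9
  weight(X=4) = 1/9
Total weight = 1/9 + 2/9 + 1/9 = 4/9
P(X=2 | obs) = 1/9 / 4/9 = 1/4
P(X=3 | obs) = 2/9 / 4/9 = 1/2
P(X=4 | obs) = 1/9 / 4/9 = 1/4

P(X = 4 | obs) = 1/4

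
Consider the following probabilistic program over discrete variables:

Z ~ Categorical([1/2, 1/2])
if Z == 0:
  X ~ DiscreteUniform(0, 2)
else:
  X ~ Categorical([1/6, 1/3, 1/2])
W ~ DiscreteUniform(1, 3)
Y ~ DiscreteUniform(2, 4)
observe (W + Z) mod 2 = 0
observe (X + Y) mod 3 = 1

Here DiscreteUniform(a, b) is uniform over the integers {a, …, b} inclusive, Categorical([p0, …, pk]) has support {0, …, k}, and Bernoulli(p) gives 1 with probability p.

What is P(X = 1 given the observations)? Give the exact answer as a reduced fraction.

P(X = 1 | obs) = 1/3

Enumerate traces; 9 have nonzero weight after conditioning:
  (Z=0, X=0, W=2, Y=4) weight 1/54
  (Z=0, X=1, W=2, Y=3) weight 1/54
  (Z=0, X=2, W=2, Y=2) weight 1/54
  (Z=1, X=0, W=1, Y=4) weight 1/108
  (Z=1, X=0, W=3, Y=4) weight 1/108
  (Z=1, X=1, W=1, Y=3) weight 1/54
  (Z=1, X=1, W=3, Y=3) weight 1/54
  (Z=1, X=2, W=1, Y=2) weight 1/36
  … 1 more
Group by X:
  weight(X=0) = 1/27
  weight(X=1) = 1/18
  weight(X=2) = 2/27
Total weight = 1/27 + 1/18 + 2/27 = 1/6
P(X=0 | obs) = 1/27 / 1/6 = 2/9
P(X=1 | obs) = 1/18 / 1/6 = 1/3
P(X=2 | obs) = 2/27 / 1/6 = 4/9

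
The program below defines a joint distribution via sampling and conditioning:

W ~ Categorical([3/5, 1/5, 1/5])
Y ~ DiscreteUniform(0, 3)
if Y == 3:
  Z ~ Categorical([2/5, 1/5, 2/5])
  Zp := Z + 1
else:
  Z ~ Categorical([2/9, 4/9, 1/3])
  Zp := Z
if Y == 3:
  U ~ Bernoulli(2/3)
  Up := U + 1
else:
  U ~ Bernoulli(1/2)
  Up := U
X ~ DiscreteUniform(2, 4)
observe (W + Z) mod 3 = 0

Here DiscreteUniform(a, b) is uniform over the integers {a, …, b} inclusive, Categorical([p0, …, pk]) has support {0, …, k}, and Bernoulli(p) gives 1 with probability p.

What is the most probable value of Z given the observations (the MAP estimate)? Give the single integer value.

Enumerate traces; 72 have nonzero weight after conditioning:
  (W=0, Y=0, Z=0, U=0, X=2) weight 1/180
  (W=0, Y=0, Z=0, U=0, X=3) weight 1/180
  (W=0, Y=0, Z=0, U=0, X=4) weight 1/180
  (W=0, Y=0, Z=0, U=1, X=2) weight 1/180
  (W=0, Y=0, Z=0, U=1, X=3) weight 1/180
  (W=0, Y=0, Z=0, U=1, X=4) weight 1/180
  (W=0, Y=1, Z=0, U=0, X=2) weight 1/180
  (W=0, Y=1, Z=0, U=0, X=3) weight 1/180
  (W=1, Y=0, Z=2, U=0, X=2) weight 1/360
  (W=2, Y=0, Z=1, U=0, X=2) weight 1/270
  … 62 more
Group by Z:
  weight(Z=0) = 4/25
  weight(Z=1) = 23/300
  weight(Z=2) = 7/100
Total weight = 4/25 + 23/300 + 7/100 = 23/75
P(Z=0 | obs) = 4/25 / 23/75 = 12/23
P(Z=1 | obs) = 23/300 / 23/75 = 1/4
P(Z=2 | obs) = 7/100 / 23/75 = 21/92
argmax = 0

argmax_v P(Z = v | obs) = 0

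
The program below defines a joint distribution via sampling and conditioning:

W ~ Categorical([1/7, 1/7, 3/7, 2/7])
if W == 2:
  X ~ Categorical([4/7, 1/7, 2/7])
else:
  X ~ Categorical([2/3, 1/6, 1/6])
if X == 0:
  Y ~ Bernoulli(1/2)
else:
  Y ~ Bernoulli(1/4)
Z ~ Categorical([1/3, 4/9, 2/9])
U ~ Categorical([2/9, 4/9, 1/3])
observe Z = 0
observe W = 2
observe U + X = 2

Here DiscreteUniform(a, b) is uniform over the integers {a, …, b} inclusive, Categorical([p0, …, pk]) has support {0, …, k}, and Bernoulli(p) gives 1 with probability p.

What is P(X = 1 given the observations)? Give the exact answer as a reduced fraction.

Enumerate traces; 6 have nonzero weight after conditioning:
  (W=2, X=0, Y=0, Z=0, U=2) weight 2/147
  (W=2, X=0, Y=1, Z=0, U=2) weight 2/147
  (W=2, X=1, Y=0, Z=0, U=1) weight 1/147
  (W=2, X=1, Y=1, Z=0, U=1) weight 1/441
  (W=2, X=2, Y=0, Z=0, U=0) weight 1/147
  (W=2, X=2, Y=1, Z=0, U=0) weight 1/441
Group by X:
  weight(X=0) = 4/147
  weight(X=1) = 4/441
  weight(X=2) = 4/441
Total weight = 4/147 + 4/441 + 4/441 = 20/441
P(X=0 | obs) = 4/147 / 20/441 = 3/5
P(X=1 | obs) = 4/441 / 20/441 = 1/5
P(X=2 | obs) = 4/441 / 20/441 = 1/5

P(X = 1 | obs) = 1/5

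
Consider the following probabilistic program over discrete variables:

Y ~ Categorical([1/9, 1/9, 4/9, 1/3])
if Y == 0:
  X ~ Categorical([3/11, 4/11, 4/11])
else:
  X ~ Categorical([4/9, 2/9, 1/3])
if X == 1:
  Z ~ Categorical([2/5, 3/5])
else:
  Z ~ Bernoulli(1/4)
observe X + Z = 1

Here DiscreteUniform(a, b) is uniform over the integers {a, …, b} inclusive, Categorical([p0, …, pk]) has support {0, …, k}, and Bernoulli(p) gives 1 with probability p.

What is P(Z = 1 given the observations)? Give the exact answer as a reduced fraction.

Enumerate traces; 8 have nonzero weight after conditioning:
  (Y=0, X=0, Z=1) weight 1/132
  (Y=0, X=1, Z=0) weight 8/495
  (Y=1, X=0, Z=1) weight 1/81
  (Y=1, X=1, Z=0) weight 4/405
  (Y=2, X=0, Z=1) weight 4/81
  (Y=2, X=1, Z=0) weight 16/405
  (Y=3, X=0, Z=1) weight 1/27
  (Y=3, X=1, Z=0) weight 4/135
Group by Z:
  weight(Z=0) = 424/4455
  weight(Z=1) = 379/3564
Total weight = 424/4455 + 379/3564 = 133/660
P(Z=0 | obs) = 424/4455 / 133/660 = 1696/3591
P(Z=1 | obs) = 379/3564 / 133/660 = 1895/3591

P(Z = 1 | obs) = 1895/3591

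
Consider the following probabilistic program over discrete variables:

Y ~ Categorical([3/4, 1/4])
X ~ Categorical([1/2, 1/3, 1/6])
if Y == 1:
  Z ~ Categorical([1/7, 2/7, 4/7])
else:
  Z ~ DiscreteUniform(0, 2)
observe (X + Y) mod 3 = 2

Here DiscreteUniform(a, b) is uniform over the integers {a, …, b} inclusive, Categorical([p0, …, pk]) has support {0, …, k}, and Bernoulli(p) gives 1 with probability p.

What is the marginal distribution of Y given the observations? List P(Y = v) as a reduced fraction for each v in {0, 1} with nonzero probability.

Enumerate traces; 6 have nonzero weight after conditioning:
  (Y=0, X=2, Z=0) weight 1/24
  (Y=0, X=2, Z=1) weight 1/24
  (Y=0, X=2, Z=2) weight 1/24
  (Y=1, X=1, Z=0) weight 1/84
  (Y=1, X=1, Z=1) weight 1/42
  (Y=1, X=1, Z=2) weight 1/21
Group by Y:
  weight(Y=0) = 1/8
  weight(Y=1) = 1/12
Total weight = 1/8 + 1/12 = 5/24
P(Y=0 | obs) = 1/8 / 5/24 = 3/5
P(Y=1 | obs) = 1/12 / 5/24 = 2/5

P(Y=0) = 3/5, P(Y=1) = 2/5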